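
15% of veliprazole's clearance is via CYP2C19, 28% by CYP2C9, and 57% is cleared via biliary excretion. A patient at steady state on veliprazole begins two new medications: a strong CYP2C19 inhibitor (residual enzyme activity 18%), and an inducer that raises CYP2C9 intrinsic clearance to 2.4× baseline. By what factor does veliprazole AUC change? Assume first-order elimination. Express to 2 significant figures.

The CYP2C19 pathway (15% of clearance) falls to 0.18× activity: 0.15 × 0.18 = 0.027.
The CYP2C9 pathway (28% of clearance) rises to 2.4× activity: 0.28 × 2.4 = 0.672.
The remaining 57% of clearance is unaffected.
CL_new/CL_old = 0.027 + 0.672 + 0.57 = 1.269.
Because AUC varies inversely with clearance, the combined effect is 1 / 1.269 = 0.79.

0.79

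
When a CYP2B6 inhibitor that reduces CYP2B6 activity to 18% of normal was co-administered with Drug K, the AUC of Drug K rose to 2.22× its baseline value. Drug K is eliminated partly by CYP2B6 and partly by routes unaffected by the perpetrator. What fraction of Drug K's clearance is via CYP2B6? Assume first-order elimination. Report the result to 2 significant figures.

0.67

Write x for the fraction cleared via CYP2B6. The observed AUC change means clearance fell to 1/2.22 = 0.4505 of baseline.
Setting x·0.18 + (1 − x) = 0.4505 and solving: x = (0.4505 − 1)/(0.18 − 1) = 0.67.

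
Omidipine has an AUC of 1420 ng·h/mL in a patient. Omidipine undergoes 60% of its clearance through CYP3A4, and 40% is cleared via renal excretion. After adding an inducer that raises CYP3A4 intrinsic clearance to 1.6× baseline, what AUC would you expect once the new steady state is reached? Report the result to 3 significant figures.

The CYP3A4 pathway (60% of clearance) rises to 1.6× activity: 0.6 × 1.6 = 0.96.
Non-CYP routes (40%) are unchanged.
Relative clearance = 0.96 + 0.4 = 1.36.
AUC ∝ 1/CL, so new value = 1420 / 1.36 = 1.04 × 10³ ng·h/mL.

1.04 × 10³ ng·h/mL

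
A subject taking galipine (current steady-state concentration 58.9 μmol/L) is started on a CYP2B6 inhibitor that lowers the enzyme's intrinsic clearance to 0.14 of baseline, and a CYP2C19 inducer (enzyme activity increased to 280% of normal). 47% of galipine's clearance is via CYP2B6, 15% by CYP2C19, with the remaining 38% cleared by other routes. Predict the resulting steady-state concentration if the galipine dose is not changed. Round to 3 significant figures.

The CYP2B6 pathway (47% of clearance) is reduced to 0.14× activity: 0.47 × 0.14 = 0.0658.
The CYP2C19 pathway (15% of clearance) is boosted to 2.8× activity: 0.15 × 2.8 = 0.42.
The remaining 38% of clearance is unaffected.
CL_new/CL_old = 0.0658 + 0.42 + 0.38 = 0.8658.
Dividing the baseline by the relative clearance: 58.9 / 0.8658 = 68.0 μmol/L.

68.0 μmol/L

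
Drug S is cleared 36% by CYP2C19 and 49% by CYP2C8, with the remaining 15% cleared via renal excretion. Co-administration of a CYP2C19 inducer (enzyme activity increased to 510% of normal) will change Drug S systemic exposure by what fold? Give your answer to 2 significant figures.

0.40

The CYP2C19 pathway (36% of clearance) rises to 5.1× activity: 0.36 × 5.1 = 1.836.
CYP2C8 (49%) and the residual 15% are unaffected.
CL_new/CL_old = 1.836 + 0.49 + 0.15 = 2.476.
Systemic exposure ratio = CL_old/CL_new = 1 / 2.476 = 0.40.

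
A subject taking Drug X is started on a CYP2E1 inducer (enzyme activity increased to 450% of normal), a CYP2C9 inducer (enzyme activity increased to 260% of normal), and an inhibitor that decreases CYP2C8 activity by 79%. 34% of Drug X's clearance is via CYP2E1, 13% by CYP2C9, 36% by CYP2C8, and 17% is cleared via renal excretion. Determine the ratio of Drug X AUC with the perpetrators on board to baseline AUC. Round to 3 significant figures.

0.473

The CYP2E1 pathway (34% of clearance) increases to 4.5× activity: 0.34 × 4.5 = 1.53.
The CYP2C9 pathway (13% of clearance) increases to 2.6× activity: 0.13 × 2.6 = 0.338.
The CYP2C8 pathway (36% of clearance) drops to 0.21× activity: 0.36 × 0.21 = 0.0756.
The remaining 17% of clearance is unaffected.
New clearance relative to baseline: 1.53 + 0.338 + 0.0756 + 0.17 = 2.1136.
Net AUC ratio = 1 / 2.1136 = 0.473.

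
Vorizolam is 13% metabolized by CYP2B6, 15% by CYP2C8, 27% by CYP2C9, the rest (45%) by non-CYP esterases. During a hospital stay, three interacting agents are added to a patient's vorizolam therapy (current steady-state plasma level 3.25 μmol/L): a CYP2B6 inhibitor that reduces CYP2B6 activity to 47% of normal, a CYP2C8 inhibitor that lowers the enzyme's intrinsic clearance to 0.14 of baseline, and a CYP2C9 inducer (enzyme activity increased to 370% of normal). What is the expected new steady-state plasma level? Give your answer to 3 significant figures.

The CYP2B6 pathway (13% of clearance) falls to 0.47× activity: 0.13 × 0.47 = 0.0611.
The CYP2C8 pathway (15% of clearance) falls to 0.14× activity: 0.15 × 0.14 = 0.021.
The CYP2C9 pathway (27% of clearance) increases to 3.7× activity: 0.27 × 3.7 = 0.999.
The remaining 45% of clearance is unaffected.
CL_new/CL_old = 0.0611 + 0.021 + 0.999 + 0.45 = 1.5311.
Steady-state plasma level ∝ 1/CL: new value = 3.25 / 1.5311 = 2.12 μmol/L.

2.12 μmol/L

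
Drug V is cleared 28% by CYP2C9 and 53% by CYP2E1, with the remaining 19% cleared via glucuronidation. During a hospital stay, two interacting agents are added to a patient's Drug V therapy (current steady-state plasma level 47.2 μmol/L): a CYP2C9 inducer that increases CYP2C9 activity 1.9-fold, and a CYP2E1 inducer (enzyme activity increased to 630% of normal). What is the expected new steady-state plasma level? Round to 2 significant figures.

12 μmol/L

The CYP2C9 pathway (28% of clearance) rises to 1.9× activity: 0.28 × 1.9 = 0.532.
The CYP2E1 pathway (53% of clearance) increases to 6.3× activity: 0.53 × 6.3 = 3.339.
Non-CYP routes (19%) are unchanged.
Relative clearance = 0.532 + 3.339 + 0.19 = 4.061.
Steady-state plasma level ∝ 1/CL: new value = 47.2 / 4.061 = 12 μmol/L.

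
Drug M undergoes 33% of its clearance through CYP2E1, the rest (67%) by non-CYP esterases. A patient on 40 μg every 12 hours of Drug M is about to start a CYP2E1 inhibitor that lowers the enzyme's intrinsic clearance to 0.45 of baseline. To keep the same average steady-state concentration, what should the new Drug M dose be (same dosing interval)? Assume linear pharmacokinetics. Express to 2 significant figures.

33 μg

The CYP2E1 pathway (33% of clearance) is reduced to 0.45× activity: 0.33 × 0.45 = 0.1485.
The remaining 67% of clearance is unaffected.
CL_new/CL_old = 0.1485 + 0.67 = 0.8185.
Css,avg = (dose rate)/CL, so holding Css fixed requires dose ∝ CL: 40 × 0.8185 = 33 μg.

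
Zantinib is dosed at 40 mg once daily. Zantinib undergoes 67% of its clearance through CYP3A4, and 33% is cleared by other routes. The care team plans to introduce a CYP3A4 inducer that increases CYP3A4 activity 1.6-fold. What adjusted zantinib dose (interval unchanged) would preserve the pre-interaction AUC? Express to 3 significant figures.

CYP3A4: 0.67 × 1.6 = 1.072
Other: 0.33 (unchanged)
New clearance relative to baseline: 1.072 + 0.33 = 1.402.
Exposure is unchanged when dose changes in proportion to clearance. New dose = 40 mg × 1.402 = 56.1 mg.

56.1 mg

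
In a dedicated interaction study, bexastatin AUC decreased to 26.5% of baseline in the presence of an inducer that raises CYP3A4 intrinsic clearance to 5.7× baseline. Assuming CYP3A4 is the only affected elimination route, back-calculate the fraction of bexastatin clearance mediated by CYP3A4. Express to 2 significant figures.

CL'/CL = 1 / 0.265 = 3.774
5.7·fm + (1 − fm) = 3.774
fm = (3.774 − 1) / (5.7 − 1) = 0.59

0.59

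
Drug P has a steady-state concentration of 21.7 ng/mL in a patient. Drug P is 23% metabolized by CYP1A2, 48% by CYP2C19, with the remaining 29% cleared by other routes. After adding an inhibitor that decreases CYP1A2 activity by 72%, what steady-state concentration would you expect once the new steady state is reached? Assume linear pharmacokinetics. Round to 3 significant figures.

26.0 ng/mL

The CYP1A2 pathway (23% of clearance) is reduced to 0.28× activity: 0.23 × 0.28 = 0.0644.
CYP2C19 (48%) and the residual 29% are unaffected.
Relative clearance = 0.0644 + 0.48 + 0.29 = 0.8344.
New steady-state concentration = baseline ÷ relative clearance = 21.7 / 0.8344 = 26.0 ng/mL.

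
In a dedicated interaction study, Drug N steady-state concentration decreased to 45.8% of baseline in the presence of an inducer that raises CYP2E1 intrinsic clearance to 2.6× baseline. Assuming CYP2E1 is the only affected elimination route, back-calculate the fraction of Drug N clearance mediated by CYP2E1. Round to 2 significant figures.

CL'/CL = 1 / 0.458 = 2.183
2.6·fm + (1 − fm) = 2.183
fm = (2.183 − 1) / (2.6 − 1) = 0.74

0.74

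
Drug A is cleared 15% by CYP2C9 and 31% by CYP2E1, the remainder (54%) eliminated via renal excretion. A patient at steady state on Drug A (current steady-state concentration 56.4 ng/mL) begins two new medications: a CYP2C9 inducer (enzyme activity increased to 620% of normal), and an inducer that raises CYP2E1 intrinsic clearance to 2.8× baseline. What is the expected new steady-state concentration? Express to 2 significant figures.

24 ng/mL

CYP2C9: 0.15 × 6.2 = 0.93
CYP2E1: 0.31 × 2.8 = 0.868
Other: 0.54 (unchanged)
New clearance relative to baseline: 0.93 + 0.868 + 0.54 = 2.338.
New steady-state concentration = 56.4 / 2.338 = 24 ng/mL (concentration scales inversely with clearance).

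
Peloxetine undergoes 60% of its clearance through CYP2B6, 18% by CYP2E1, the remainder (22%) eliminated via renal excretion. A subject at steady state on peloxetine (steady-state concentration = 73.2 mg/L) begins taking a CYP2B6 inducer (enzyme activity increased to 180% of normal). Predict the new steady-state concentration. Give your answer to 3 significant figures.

CYP2B6: 0.6 × 1.8 = 1.08
CYP2E1: 0.18 (unchanged)
Other: 0.22 (unchanged)
New clearance relative to baseline: 1.08 + 0.18 + 0.22 = 1.48.
New steady-state concentration = baseline ÷ relative clearance = 73.2 / 1.48 = 49.5 mg/L.

49.5 mg/L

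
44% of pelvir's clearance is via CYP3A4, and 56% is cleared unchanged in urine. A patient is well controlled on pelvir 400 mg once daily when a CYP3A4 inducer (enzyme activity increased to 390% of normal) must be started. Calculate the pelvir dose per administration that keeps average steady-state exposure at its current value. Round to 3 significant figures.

CYP3A4: 0.44 × 3.9 = 1.716
Other: 0.56 (unchanged)
Relative clearance = 1.716 + 0.56 = 2.276.
Exposure is unchanged when dose changes in proportion to clearance. New dose = 400 mg × 2.276 = 910 mg.

910 mg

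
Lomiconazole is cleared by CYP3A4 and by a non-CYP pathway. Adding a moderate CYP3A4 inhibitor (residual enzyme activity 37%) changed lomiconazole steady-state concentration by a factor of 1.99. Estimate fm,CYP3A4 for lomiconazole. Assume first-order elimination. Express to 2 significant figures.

0.79

Call the CYP3A4 fraction fm. After the interaction, CL_new/CL_old = fm × 0.37 + (1 − fm).
Steady-state concentration ratio = 1 / (new CL fraction), so new CL fraction = 1 / 1.99 = 0.5025.
fm × 0.37 + 1 − fm = 0.5025  ⇒  fm × (0.37 − 1) = −0.4975  ⇒  fm = 0.79.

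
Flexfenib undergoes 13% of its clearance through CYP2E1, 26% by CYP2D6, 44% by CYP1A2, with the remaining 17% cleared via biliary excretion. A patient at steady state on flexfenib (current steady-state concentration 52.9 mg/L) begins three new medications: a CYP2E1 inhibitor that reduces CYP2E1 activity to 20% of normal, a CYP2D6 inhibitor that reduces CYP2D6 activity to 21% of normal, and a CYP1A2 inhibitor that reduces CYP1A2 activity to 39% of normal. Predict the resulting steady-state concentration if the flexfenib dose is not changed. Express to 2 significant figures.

1.3 × 10² mg/L

The CYP2E1 pathway (13% of clearance) drops to 0.2× activity: 0.13 × 0.2 = 0.026.
The CYP2D6 pathway (26% of clearance) falls to 0.21× activity: 0.26 × 0.21 = 0.0546.
The CYP1A2 pathway (44% of clearance) drops to 0.39× activity: 0.44 × 0.39 = 0.1716.
The remaining 17% of clearance is unaffected.
New clearance relative to baseline: 0.026 + 0.0546 + 0.1716 + 0.17 = 0.4222.
Steady-state concentration ∝ 1/CL: new value = 52.9 / 0.4222 = 1.3 × 10² mg/L.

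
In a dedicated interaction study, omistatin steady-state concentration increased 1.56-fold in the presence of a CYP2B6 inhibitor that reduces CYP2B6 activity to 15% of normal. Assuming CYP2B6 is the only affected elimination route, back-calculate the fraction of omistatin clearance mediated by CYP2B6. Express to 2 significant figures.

0.42

CL'/CL = 1 / 1.56 = 0.641
0.15·fm + (1 − fm) = 0.641
fm = (0.641 − 1) / (0.15 − 1) = 0.42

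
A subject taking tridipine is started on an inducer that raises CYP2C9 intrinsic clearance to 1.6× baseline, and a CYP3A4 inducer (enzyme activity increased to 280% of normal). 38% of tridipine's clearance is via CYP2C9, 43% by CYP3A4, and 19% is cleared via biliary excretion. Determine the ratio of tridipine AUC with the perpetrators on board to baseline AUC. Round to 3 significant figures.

CYP2C9: 0.38 × 1.6 = 0.608
CYP3A4: 0.43 × 2.8 = 1.204
Other: 0.19 (unchanged)
Relative clearance = 0.608 + 1.204 + 0.19 = 2.002.
Net AUC ratio = 1 / 2.002 = 0.500.

0.500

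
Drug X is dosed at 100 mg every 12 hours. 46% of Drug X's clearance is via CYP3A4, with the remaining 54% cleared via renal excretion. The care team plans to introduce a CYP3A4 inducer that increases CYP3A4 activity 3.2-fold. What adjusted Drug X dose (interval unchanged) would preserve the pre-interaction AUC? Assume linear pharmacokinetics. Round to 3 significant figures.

201 mg

CYP3A4: 0.46 × 3.2 = 1.472
Other: 0.54 (unchanged)
Relative clearance = 1.472 + 0.54 = 2.012.
To maintain the same steady-state level, dose must scale with clearance: new dose = 100 × 2.012 = 201 mg.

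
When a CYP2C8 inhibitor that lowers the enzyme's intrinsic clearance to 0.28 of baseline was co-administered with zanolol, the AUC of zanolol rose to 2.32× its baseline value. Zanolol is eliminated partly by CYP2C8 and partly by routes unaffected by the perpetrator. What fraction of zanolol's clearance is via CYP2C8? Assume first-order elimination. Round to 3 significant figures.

0.790

Let fm be the CYP2C8 fraction. New clearance relative to baseline = fm × 0.28 + (1 − fm).
AUC ratio = 1 / (new CL fraction), so new CL fraction = 1 / 2.32 = 0.431.
fm × 0.28 + 1 − fm = 0.431  ⇒  fm × (0.28 − 1) = −0.569  ⇒  fm = 0.790.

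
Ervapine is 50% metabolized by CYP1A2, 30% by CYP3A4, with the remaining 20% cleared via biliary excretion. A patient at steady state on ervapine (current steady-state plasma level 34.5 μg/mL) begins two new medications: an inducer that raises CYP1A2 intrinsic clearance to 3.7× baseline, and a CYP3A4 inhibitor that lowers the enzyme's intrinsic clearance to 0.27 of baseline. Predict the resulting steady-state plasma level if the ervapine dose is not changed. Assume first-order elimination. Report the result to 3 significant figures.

The CYP1A2 pathway (50% of clearance) is boosted to 3.7× activity: 0.5 × 3.7 = 1.85.
The CYP3A4 pathway (30% of clearance) falls to 0.27× activity: 0.3 × 0.27 = 0.081.
The remaining 20% of clearance is unaffected.
New clearance relative to baseline: 1.85 + 0.081 + 0.2 = 2.131.
New steady-state plasma level = 34.5 / 2.131 = 16.2 μg/mL (concentration scales inversely with clearance).

16.2 μg/mL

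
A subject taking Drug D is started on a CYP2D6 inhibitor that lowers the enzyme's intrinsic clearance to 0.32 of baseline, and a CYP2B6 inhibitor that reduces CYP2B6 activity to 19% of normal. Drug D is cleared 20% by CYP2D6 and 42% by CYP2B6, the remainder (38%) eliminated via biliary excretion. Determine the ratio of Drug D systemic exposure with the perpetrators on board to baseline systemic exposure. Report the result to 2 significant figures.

CYP2D6: 0.2 × 0.32 = 0.064
CYP2B6: 0.42 × 0.19 = 0.0798
Other: 0.38 (unchanged)
New clearance relative to baseline: 0.064 + 0.0798 + 0.38 = 0.5238.
Net systemic exposure ratio = 1 / 0.5238 = 1.9.

1.9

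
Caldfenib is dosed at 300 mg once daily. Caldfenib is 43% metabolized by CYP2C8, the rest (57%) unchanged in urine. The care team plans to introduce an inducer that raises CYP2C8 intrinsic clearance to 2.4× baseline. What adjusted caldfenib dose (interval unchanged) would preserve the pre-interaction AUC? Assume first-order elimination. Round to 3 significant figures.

481 mg

The CYP2C8 pathway (43% of clearance) increases to 2.4× activity: 0.43 × 2.4 = 1.032.
Non-CYP routes (57%) are unchanged.
Relative clearance = 1.032 + 0.57 = 1.602.
Css,avg = (dose rate)/CL, so holding Css fixed requires dose ∝ CL: 300 × 1.602 = 481 mg.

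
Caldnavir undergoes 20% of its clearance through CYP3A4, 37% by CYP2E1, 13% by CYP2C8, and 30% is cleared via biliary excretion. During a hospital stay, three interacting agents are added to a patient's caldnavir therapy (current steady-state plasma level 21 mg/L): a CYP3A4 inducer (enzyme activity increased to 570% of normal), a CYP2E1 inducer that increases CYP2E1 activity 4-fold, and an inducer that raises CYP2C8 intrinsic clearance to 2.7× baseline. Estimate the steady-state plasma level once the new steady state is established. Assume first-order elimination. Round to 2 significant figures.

The CYP3A4 pathway (20% of clearance) rises to 5.7× activity: 0.2 × 5.7 = 1.14.
The CYP2E1 pathway (37% of clearance) is boosted to 4× activity: 0.37 × 4 = 1.48.
The CYP2C8 pathway (13% of clearance) increases to 2.7× activity: 0.13 × 2.7 = 0.351.
Non-CYP routes (30%) are unchanged.
CL_new/CL_old = 1.14 + 1.48 + 0.351 + 0.3 = 3.271.
Steady-state plasma level ∝ 1/CL: new value = 21 / 3.271 = 6.4 mg/L.

6.4 mg/L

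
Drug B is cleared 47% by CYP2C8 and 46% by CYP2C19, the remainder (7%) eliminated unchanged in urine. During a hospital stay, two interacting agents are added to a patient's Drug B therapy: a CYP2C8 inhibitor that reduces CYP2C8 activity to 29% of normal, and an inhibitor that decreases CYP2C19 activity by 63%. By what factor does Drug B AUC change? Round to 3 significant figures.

CYP2C8: 0.47 × 0.29 = 0.1363
CYP2C19: 0.46 × 0.37 = 0.1702
Other: 0.07 (unchanged)
New clearance relative to baseline: 0.1363 + 0.1702 + 0.07 = 0.3765.
Because AUC varies inversely with clearance, the combined effect is 1 / 0.3765 = 2.66.

2.66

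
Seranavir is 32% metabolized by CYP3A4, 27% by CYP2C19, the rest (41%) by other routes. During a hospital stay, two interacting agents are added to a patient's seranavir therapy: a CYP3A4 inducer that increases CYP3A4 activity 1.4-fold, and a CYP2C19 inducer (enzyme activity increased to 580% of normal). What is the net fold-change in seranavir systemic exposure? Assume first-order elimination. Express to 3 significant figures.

0.413

The CYP3A4 pathway (32% of clearance) increases to 1.4× activity: 0.32 × 1.4 = 0.448.
The CYP2C19 pathway (27% of clearance) increases to 5.8× activity: 0.27 × 5.8 = 1.566.
Non-CYP routes (41%) are unchanged.
New clearance relative to baseline: 0.448 + 1.566 + 0.41 = 2.424.
Net systemic exposure ratio = 1 / 2.424 = 0.413.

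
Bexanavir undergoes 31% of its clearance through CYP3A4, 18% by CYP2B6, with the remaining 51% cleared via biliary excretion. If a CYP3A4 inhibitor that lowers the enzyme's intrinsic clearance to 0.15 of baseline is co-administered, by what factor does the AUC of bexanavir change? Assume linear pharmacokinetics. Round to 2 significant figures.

1.4

CYP3A4: 0.31 × 0.15 = 0.0465
CYP2B6: 0.18 (unchanged)
Other: 0.51 (unchanged)
New clearance relative to baseline: 0.0465 + 0.18 + 0.51 = 0.7365.
AUC is inversely proportional to clearance, so the fold-change is 1 / 0.7365 = 1.4.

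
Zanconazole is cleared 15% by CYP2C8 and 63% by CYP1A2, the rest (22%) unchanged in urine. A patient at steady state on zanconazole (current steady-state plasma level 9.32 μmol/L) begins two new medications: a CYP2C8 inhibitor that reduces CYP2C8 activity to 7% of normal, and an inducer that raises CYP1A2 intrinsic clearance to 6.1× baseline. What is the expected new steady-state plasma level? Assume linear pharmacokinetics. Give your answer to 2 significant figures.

2.3 μmol/L

The CYP2C8 pathway (15% of clearance) drops to 0.07× activity: 0.15 × 0.07 = 0.0105.
The CYP1A2 pathway (63% of clearance) increases to 6.1× activity: 0.63 × 6.1 = 3.843.
The remaining 22% of clearance is unaffected.
CL_new/CL_old = 0.0105 + 3.843 + 0.22 = 4.0735.
New steady-state plasma level = 9.32 / 4.0735 = 2.3 μmol/L (concentration scales inversely with clearance).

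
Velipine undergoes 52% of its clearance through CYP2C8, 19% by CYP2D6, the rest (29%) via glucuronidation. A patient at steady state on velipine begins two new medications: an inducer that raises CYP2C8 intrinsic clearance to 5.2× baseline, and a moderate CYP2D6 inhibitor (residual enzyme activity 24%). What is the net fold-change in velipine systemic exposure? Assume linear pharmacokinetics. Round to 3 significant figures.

0.329

The CYP2C8 pathway (52% of clearance) increases to 5.2× activity: 0.52 × 5.2 = 2.704.
The CYP2D6 pathway (19% of clearance) drops to 0.24× activity: 0.19 × 0.24 = 0.0456.
The remaining 29% of clearance is unaffected.
CL_new/CL_old = 2.704 + 0.0456 + 0.29 = 3.0396.
Net systemic exposure ratio = 1 / 3.0396 = 0.329.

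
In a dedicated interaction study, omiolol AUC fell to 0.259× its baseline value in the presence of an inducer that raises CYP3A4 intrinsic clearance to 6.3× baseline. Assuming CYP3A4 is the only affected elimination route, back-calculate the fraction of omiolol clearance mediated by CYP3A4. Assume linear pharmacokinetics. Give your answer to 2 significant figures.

0.54

CL'/CL = 1 / 0.259 = 3.861
6.3·fm + (1 − fm) = 3.861
fm = (3.861 − 1) / (6.3 − 1) = 0.54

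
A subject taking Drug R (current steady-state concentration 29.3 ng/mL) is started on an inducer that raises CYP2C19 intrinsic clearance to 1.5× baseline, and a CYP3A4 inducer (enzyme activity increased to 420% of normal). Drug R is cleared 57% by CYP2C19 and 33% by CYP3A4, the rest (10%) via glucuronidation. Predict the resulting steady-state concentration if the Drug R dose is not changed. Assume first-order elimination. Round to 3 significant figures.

The CYP2C19 pathway (57% of clearance) rises to 1.5× activity: 0.57 × 1.5 = 0.855.
The CYP3A4 pathway (33% of clearance) rises to 4.2× activity: 0.33 × 4.2 = 1.386.
The remaining 10% of clearance is unaffected.
CL_new/CL_old = 0.855 + 1.386 + 0.1 = 2.341.
Steady-state concentration ∝ 1/CL: new value = 29.3 / 2.341 = 12.5 ng/mL.

12.5 ng/mL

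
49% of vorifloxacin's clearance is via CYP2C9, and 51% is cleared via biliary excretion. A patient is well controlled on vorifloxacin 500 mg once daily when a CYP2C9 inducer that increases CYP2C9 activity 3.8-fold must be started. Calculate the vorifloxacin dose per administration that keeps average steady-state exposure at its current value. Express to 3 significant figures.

The CYP2C9 pathway (49% of clearance) is boosted to 3.8× activity: 0.49 × 3.8 = 1.862.
Non-CYP routes (51%) are unchanged.
New clearance relative to baseline: 1.862 + 0.51 = 2.372.
To maintain the same steady-state level, dose must scale with clearance: new dose = 500 × 2.372 = 1.19 × 10³ mg.

1.19 × 10³ mg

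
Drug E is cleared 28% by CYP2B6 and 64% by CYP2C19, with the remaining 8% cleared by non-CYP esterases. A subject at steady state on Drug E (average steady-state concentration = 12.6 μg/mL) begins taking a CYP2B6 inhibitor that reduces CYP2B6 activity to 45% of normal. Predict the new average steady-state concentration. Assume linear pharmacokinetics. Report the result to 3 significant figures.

14.9 μg/mL

The CYP2B6 pathway (28% of clearance) falls to 0.45× activity: 0.28 × 0.45 = 0.126.
CYP2C19 (64%) and the residual 8% are unaffected.
CL_new/CL_old = 0.126 + 0.64 + 0.08 = 0.846.
New average steady-state concentration = baseline ÷ relative clearance = 12.6 / 0.846 = 14.9 μg/mL.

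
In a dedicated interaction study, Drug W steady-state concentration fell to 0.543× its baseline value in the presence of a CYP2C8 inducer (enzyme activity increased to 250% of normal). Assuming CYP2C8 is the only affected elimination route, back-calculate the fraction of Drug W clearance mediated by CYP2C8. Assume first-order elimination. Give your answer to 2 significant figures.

0.56

CL'/CL = 1 / 0.543 = 1.842
2.5·fm + (1 − fm) = 1.842
fm = (1.842 − 1) / (2.5 − 1) = 0.56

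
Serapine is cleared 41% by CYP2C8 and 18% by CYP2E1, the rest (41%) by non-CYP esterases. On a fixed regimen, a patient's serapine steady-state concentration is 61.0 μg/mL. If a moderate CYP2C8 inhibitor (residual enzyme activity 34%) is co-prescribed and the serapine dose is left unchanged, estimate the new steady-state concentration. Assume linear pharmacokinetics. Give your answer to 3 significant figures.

83.6 μg/mL

CYP2C8: 0.41 × 0.34 = 0.1394
CYP2E1: 0.18 (unchanged)
Other: 0.41 (unchanged)
Relative clearance = 0.1394 + 0.18 + 0.41 = 0.7294.
New steady-state concentration = baseline ÷ relative clearance = 61.0 / 0.7294 = 83.6 μg/mL.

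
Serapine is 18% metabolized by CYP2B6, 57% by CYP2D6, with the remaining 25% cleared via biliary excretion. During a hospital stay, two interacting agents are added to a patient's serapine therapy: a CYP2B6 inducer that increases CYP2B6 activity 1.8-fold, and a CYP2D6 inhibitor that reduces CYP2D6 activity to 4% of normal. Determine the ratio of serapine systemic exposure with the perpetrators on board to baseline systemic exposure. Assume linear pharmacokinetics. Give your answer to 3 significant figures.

1.68

CYP2B6: 0.18 × 1.8 = 0.324
CYP2D6: 0.57 × 0.04 = 0.0228
Other: 0.25 (unchanged)
New clearance relative to baseline: 0.324 + 0.0228 + 0.25 = 0.5968.
Net systemic exposure ratio = 1 / 0.5968 = 1.68.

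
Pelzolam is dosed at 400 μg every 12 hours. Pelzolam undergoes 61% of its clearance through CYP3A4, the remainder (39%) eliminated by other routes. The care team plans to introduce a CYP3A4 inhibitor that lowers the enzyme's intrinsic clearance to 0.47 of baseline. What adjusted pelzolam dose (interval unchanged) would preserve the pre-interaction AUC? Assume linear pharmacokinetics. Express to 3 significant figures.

271 μg

The CYP3A4 pathway (61% of clearance) is reduced to 0.47× activity: 0.61 × 0.47 = 0.2867.
Non-CYP routes (39%) are unchanged.
New clearance relative to baseline: 0.2867 + 0.39 = 0.6767.
To maintain the same steady-state level, dose must scale with clearance: new dose = 400 × 0.6767 = 271 μg.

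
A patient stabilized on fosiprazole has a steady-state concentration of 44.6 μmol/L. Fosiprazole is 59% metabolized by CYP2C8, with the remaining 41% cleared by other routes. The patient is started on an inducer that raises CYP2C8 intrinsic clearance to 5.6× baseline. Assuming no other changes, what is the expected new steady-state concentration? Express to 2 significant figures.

CYP2C8: 0.59 × 5.6 = 3.304
Other: 0.41 (unchanged)
New clearance relative to baseline: 3.304 + 0.41 = 3.714.
Steady-state concentration ∝ 1/CL, so new value = 44.6 / 3.714 = 12 μmol/L.

12 μmol/L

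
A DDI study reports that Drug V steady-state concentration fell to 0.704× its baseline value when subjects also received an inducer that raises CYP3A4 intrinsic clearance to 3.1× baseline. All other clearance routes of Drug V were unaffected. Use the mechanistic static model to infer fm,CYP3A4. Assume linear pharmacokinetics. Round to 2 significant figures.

CL'/CL = 1 / 0.704 = 1.42
3.1·fm + (1 − fm) = 1.42
fm = (1.42 − 1) / (3.1 − 1) = 0.20

0.20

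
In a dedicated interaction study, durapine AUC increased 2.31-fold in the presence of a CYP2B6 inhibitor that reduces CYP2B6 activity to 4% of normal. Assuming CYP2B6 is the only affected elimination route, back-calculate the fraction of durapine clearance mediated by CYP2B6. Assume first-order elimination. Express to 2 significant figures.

0.59

Let x = fm,CYP2B6. Because AUC ∝ 1/CL, relative clearance fell to 1/2.31 = 0.4329.
Setting x·0.04 + (1 − x) = 0.4329 and solving: x = (0.4329 − 1)/(0.04 − 1) = 0.59.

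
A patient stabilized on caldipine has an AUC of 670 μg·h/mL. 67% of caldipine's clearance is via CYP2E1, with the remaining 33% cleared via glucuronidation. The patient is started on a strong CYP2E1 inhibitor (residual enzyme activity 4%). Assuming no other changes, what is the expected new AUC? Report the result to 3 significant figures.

The CYP2E1 pathway (67% of clearance) drops to 0.04× activity: 0.67 × 0.04 = 0.0268.
The remaining 33% of clearance is unaffected.
CL_new/CL_old = 0.0268 + 0.33 = 0.3568.
With dosing unchanged, AUC scales as 1/CL: 670 / 0.3568 = 1.88 × 10³ μg·h/mL.

1.88 × 10³ μg·h/mL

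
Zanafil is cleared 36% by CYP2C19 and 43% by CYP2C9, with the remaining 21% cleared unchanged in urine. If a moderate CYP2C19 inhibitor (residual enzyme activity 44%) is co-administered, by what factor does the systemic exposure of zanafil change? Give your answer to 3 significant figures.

The CYP2C19 pathway (36% of clearance) is reduced to 0.44× activity: 0.36 × 0.44 = 0.1584.
CYP2C9 (43%) and the residual 21% are unaffected.
CL_new/CL_old = 0.1584 + 0.43 + 0.21 = 0.7984.
Systemic exposure ratio = CL_old/CL_new = 1 / 0.7984 = 1.25.

1.25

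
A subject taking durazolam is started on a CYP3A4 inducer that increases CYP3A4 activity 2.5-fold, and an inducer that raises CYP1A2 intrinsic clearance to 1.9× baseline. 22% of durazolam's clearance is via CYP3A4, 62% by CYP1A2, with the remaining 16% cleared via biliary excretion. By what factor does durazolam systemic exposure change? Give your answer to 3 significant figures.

CYP3A4: 0.22 × 2.5 = 0.55
CYP1A2: 0.62 × 1.9 = 1.178
Other: 0.16 (unchanged)
Relative clearance = 0.55 + 1.178 + 0.16 = 1.888.
Because systemic exposure varies inversely with clearance, the combined effect is 1 / 1.888 = 0.530.

0.530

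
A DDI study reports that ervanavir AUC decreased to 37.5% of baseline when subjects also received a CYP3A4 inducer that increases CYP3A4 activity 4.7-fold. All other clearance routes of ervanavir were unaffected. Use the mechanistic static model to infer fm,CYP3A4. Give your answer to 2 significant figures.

CL'/CL = 1 / 0.375 = 2.667
4.7·fm + (1 − fm) = 2.667
fm = (2.667 − 1) / (4.7 − 1) = 0.45

0.45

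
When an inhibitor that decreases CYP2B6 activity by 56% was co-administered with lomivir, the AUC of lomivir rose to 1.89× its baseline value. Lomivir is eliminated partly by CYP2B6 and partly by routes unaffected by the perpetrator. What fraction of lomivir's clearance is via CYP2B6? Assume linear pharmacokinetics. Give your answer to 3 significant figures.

0.841

CL'/CL = 1 / 1.89 = 0.5291
0.44·fm + (1 − fm) = 0.5291
fm = (0.5291 − 1) / (0.44 − 1) = 0.841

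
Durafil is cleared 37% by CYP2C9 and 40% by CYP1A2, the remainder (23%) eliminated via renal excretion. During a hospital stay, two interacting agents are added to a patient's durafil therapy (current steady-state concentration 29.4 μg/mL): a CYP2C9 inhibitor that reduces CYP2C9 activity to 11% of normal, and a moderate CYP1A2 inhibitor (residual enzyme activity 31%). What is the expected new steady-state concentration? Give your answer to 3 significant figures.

74.5 μg/mL

The CYP2C9 pathway (37% of clearance) falls to 0.11× activity: 0.37 × 0.11 = 0.0407.
The CYP1A2 pathway (40% of clearance) falls to 0.31× activity: 0.4 × 0.31 = 0.124.
Non-CYP routes (23%) are unchanged.
CL_new/CL_old = 0.0407 + 0.124 + 0.23 = 0.3947.
Steady-state concentration ∝ 1/CL: new value = 29.4 / 0.3947 = 74.5 μg/mL.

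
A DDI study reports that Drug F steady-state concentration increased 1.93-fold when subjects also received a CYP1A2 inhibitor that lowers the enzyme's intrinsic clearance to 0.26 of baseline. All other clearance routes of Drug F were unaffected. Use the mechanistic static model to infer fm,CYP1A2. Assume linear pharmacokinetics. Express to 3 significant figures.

CL'/CL = 1 / 1.93 = 0.5181
0.26·fm + (1 − fm) = 0.5181
fm = (0.5181 − 1) / (0.26 − 1) = 0.651

0.651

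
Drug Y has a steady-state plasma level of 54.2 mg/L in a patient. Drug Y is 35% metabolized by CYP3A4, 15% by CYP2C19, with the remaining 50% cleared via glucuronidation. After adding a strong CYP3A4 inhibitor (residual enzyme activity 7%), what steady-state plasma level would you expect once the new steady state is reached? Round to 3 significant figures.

CYP3A4: 0.35 × 0.07 = 0.0245
CYP2C19: 0.15 (unchanged)
Other: 0.5 (unchanged)
Relative clearance = 0.0245 + 0.15 + 0.5 = 0.6745.
With dosing unchanged, steady-state plasma level scales as 1/CL: 54.2 / 0.6745 = 80.4 mg/L.

80.4 mg/L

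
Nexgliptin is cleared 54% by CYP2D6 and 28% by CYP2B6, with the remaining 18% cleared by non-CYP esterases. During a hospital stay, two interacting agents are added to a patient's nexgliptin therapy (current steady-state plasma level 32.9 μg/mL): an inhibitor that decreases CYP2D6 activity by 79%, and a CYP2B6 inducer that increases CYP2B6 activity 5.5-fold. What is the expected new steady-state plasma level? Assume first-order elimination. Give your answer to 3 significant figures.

The CYP2D6 pathway (54% of clearance) is reduced to 0.21× activity: 0.54 × 0.21 = 0.1134.
The CYP2B6 pathway (28% of clearance) increases to 5.5× activity: 0.28 × 5.5 = 1.54.
The remaining 18% of clearance is unaffected.
Relative clearance = 0.1134 + 1.54 + 0.18 = 1.8334.
Dividing the baseline by the relative clearance: 32.9 / 1.8334 = 17.9 μg/mL.

17.9 μg/mL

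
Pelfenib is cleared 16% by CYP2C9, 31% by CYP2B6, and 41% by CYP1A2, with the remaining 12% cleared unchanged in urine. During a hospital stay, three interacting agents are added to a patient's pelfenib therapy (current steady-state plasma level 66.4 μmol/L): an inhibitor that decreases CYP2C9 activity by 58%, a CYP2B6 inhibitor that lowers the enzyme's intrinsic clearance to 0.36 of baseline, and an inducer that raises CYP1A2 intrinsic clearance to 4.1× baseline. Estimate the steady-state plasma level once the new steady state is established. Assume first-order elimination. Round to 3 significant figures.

CYP2C9: 0.16 × 0.42 = 0.0672
CYP2B6: 0.31 × 0.36 = 0.1116
CYP1A2: 0.41 × 4.1 = 1.681
Other: 0.12 (unchanged)
Relative clearance = 0.0672 + 0.1116 + 1.681 + 0.12 = 1.9798.
Dividing the baseline by the relative clearance: 66.4 / 1.9798 = 33.5 μmol/L.

33.5 μmol/L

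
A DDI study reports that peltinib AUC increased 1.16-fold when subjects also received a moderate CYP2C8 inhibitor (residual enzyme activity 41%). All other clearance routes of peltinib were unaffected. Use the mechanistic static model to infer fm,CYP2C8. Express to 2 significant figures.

0.23

CL'/CL = 1 / 1.16 = 0.8621
0.41·fm + (1 − fm) = 0.8621
fm = (0.8621 − 1) / (0.41 − 1) = 0.23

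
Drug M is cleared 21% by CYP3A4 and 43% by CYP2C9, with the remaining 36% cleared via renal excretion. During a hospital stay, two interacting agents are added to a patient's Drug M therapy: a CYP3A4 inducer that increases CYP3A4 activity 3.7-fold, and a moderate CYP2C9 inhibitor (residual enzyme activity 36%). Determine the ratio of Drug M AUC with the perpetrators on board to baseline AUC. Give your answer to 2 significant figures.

The CYP3A4 pathway (21% of clearance) rises to 3.7× activity: 0.21 × 3.7 = 0.777.
The CYP2C9 pathway (43% of clearance) drops to 0.36× activity: 0.43 × 0.36 = 0.1548.
The remaining 36% of clearance is unaffected.
Relative clearance = 0.777 + 0.1548 + 0.36 = 1.2918.
Net AUC ratio = 1 / 1.2918 = 0.77.

0.77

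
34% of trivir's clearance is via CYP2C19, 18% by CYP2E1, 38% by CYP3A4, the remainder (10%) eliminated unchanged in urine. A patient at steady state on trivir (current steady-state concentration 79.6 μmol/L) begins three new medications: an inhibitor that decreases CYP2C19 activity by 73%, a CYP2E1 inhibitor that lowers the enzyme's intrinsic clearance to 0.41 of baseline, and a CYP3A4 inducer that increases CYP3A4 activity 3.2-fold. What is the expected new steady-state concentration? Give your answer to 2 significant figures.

54 μmol/L

The CYP2C19 pathway (34% of clearance) falls to 0.27× activity: 0.34 × 0.27 = 0.0918.
The CYP2E1 pathway (18% of clearance) drops to 0.41× activity: 0.18 × 0.41 = 0.0738.
The CYP3A4 pathway (38% of clearance) rises to 3.2× activity: 0.38 × 3.2 = 1.216.
Non-CYP routes (10%) are unchanged.
CL_new/CL_old = 0.0918 + 0.0738 + 1.216 + 0.1 = 1.4816.
New steady-state concentration = 79.6 / 1.4816 = 54 μmol/L (concentration scales inversely with clearance).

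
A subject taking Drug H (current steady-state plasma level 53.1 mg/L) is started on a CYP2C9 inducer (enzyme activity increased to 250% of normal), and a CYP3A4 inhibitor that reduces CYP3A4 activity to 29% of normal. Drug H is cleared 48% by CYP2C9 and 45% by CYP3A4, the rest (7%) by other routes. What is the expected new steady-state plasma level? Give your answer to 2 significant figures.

38 mg/L

The CYP2C9 pathway (48% of clearance) rises to 2.5× activity: 0.48 × 2.5 = 1.2.
The CYP3A4 pathway (45% of clearance) falls to 0.29× activity: 0.45 × 0.29 = 0.1305.
The remaining 7% of clearance is unaffected.
Relative clearance = 1.2 + 0.1305 + 0.07 = 1.4005.
Dividing the baseline by the relative clearance: 53.1 / 1.4005 = 38 mg/L.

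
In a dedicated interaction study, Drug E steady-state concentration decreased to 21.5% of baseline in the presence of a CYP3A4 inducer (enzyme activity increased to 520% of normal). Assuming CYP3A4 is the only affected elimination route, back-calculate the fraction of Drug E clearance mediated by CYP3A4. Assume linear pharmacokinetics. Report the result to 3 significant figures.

0.869

Write x for the fraction cleared via CYP3A4. The observed steady-state concentration change means clearance rose to 1/0.215 = 4.651 of baseline.
Only the CYP3A4 route changed, so 4.651 = x·5.2 + (1 − x), giving x = 0.869.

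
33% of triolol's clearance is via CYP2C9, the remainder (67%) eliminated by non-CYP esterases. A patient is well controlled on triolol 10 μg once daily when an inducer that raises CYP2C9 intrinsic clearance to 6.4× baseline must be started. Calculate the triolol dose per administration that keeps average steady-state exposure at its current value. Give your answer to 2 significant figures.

The CYP2C9 pathway (33% of clearance) increases to 6.4× activity: 0.33 × 6.4 = 2.112.
Non-CYP routes (67%) are unchanged.
CL_new/CL_old = 2.112 + 0.67 = 2.782.
To maintain the same steady-state level, dose must scale with clearance: new dose = 10 × 2.782 = 28 μg.

28 μg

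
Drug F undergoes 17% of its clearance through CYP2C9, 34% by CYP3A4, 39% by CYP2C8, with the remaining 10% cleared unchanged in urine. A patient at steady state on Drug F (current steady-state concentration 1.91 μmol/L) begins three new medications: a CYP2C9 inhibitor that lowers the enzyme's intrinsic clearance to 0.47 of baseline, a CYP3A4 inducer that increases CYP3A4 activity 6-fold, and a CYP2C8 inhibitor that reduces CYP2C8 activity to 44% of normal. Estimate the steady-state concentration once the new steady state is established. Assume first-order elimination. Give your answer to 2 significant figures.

0.80 μmol/L

The CYP2C9 pathway (17% of clearance) drops to 0.47× activity: 0.17 × 0.47 = 0.0799.
The CYP3A4 pathway (34% of clearance) rises to 6× activity: 0.34 × 6 = 2.04.
The CYP2C8 pathway (39% of clearance) drops to 0.44× activity: 0.39 × 0.44 = 0.1716.
Non-CYP routes (10%) are unchanged.
CL_new/CL_old = 0.0799 + 2.04 + 0.1716 + 0.1 = 2.3915.
New steady-state concentration = 1.91 / 2.3915 = 0.80 μmol/L (concentration scales inversely with clearance).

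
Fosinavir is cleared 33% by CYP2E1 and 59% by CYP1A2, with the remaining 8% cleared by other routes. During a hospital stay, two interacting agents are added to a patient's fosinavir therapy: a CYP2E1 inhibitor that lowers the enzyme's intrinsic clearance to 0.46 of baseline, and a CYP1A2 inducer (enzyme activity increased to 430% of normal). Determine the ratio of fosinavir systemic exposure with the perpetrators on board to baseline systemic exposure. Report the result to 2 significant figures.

0.36

The CYP2E1 pathway (33% of clearance) drops to 0.46× activity: 0.33 × 0.46 = 0.1518.
The CYP1A2 pathway (59% of clearance) is boosted to 4.3× activity: 0.59 × 4.3 = 2.537.
The remaining 8% of clearance is unaffected.
Relative clearance = 0.1518 + 2.537 + 0.08 = 2.7688.
Because systemic exposure varies inversely with clearance, the combined effect is 1 / 2.7688 = 0.36.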